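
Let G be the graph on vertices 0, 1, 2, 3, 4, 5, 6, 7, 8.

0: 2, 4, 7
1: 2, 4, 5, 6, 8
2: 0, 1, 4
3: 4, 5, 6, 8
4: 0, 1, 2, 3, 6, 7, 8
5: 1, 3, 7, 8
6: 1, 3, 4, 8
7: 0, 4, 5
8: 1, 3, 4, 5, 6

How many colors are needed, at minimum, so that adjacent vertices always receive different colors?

4

3, 4, 6, 8 are pairwise adjacent (a clique of size 4), so at least 4 colors are needed.
4 colors suffice: color a → {4, 5}; color b → {1, 3, 7}; color c → {0, 8}; color d → {2, 6}. Every edge joins two different colors.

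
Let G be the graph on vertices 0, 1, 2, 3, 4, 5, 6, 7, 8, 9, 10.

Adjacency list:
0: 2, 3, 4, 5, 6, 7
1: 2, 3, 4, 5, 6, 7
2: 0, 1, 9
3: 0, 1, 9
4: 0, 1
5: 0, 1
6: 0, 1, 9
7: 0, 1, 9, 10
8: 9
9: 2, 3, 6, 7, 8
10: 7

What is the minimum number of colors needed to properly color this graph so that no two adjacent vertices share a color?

7 and 10 are adjacent, so at least 2 colors are needed.
2 colors suffice: 0=red, 1=red, 2=blue, 3=blue, 4=blue, 5=blue, 6=blue, 7=blue, 8=blue, 9=red, 10=red. No two adjacent vertices share a color.

2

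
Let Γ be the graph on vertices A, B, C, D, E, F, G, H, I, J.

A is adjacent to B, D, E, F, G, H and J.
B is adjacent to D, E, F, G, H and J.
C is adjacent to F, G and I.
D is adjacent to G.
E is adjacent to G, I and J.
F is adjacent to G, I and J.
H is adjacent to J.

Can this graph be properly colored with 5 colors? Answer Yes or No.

The chromatic number is 4. A, B, H, J are pairwise adjacent (a clique of size 4), so at least 4 colors are needed.
A valid assignment using 4 colors: A=blue, B=red, C=blue, D=green, E=green, F=green, G=yellow, H=green, I=red, J=yellow.
Since 5 ≥ 4, a proper 5-coloring certainly exists.

Yes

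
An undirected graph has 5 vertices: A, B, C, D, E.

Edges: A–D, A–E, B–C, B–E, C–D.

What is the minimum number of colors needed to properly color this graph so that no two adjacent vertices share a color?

3

The cycle C-D-A-E-B-C has odd length 5, so it cannot be 2-colored; at least 3 colors are needed.
3 colors suffice: color 1 → {A, B}; color 2 → {D, E}; color 3 → {C}. Every edge joins two different colors.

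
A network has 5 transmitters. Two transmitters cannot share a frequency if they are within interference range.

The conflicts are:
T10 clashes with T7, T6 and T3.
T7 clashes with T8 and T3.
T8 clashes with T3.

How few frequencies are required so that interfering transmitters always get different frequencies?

T10, T7, T3 are mutually in conflict, so at least 3 frequencies are needed.
3 frequencies suffice: frequency 1 → {T10, T8}; frequency 2 → {T6, T3}; frequency 3 → {T7}. No two conflicting transmitters share a frequency.

3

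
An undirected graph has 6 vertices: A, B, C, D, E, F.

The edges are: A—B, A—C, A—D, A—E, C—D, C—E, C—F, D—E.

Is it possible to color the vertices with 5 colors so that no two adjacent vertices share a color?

The chromatic number is 4. A, C, D, E are mutually adjacent (a clique of size 4), so at least 4 colors are needed.
4 colors suffice: color red → {B, C}; color blue → {A, F}; color green → {E}; color yellow → {D}.
Since 5 ≥ 4, a proper 5-coloring certainly exists.

Yes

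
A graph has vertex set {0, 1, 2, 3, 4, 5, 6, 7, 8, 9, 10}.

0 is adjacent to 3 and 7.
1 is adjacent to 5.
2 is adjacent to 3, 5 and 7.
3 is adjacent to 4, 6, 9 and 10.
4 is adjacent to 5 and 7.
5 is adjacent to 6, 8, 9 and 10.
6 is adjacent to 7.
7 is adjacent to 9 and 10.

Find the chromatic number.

6 and 7 are adjacent, so at least 2 colors are needed.
2 colors suffice: color red → {3, 5, 7}; color blue → {0, 1, 2, 4, 6, 8, 9, 10}. Every edge joins two different colors.

2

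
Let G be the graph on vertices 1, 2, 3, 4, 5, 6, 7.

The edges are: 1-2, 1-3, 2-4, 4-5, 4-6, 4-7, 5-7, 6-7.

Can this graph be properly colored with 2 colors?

4, 6, 7 are mutually adjacent, so at least 3 colors are needed.
So 2 colors are not enough.

No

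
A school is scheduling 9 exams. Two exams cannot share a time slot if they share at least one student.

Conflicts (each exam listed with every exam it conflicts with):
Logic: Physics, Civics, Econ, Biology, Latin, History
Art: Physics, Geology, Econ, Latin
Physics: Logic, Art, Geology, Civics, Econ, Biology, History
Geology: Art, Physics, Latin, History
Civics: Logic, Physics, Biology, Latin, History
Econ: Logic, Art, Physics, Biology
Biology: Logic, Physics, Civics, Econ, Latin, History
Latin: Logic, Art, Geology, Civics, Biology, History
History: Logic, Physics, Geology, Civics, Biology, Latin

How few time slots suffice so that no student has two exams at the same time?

Logic, Physics, Civics, Biology, History pairwise conflict, so at least 5 time slots are needed.
5 time slots suffice: time slot 1 → {Physics, Latin}; time slot 2 → {Logic, Geology}; time slot 3 → {Art, History}; time slot 4 → {Biology}; time slot 5 → {Civics, Econ}. No two conflicting exams share a time slot.

5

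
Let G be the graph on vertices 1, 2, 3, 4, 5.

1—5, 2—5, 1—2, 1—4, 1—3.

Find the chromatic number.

1, 2, 5 form a triangle, so at least 3 colors are needed.
3 colors suffice: 1=red, 2=green, 3=blue, 4=blue, 5=blue. No two adjacent vertices share a color.

3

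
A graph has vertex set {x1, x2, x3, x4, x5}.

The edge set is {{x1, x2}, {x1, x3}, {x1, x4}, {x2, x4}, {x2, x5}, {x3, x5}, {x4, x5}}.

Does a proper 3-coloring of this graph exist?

Yes

The chromatic number is 3. x1, x2, x4 form a triangle, so at least 3 colors are needed.
3 colors suffice: color R → {x1, x5}; color B → {x2, x3}; color G → {x4}.
That is already a proper 3-coloring.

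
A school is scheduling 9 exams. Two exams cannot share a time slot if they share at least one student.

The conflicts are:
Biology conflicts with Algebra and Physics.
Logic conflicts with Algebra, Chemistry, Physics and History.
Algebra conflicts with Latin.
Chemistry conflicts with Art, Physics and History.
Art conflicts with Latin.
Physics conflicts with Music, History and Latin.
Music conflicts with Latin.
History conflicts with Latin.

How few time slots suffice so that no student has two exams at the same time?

4

Logic, Chemistry, Physics, History pairwise conflict, so at least 4 time slots are needed.
4 time slots suffice: time slot 1 → {Algebra, Art, Physics}; time slot 2 → {Biology, Logic, Latin}; time slot 3 → {Music, History}; time slot 4 → {Chemistry}. Each listed conflict is separated.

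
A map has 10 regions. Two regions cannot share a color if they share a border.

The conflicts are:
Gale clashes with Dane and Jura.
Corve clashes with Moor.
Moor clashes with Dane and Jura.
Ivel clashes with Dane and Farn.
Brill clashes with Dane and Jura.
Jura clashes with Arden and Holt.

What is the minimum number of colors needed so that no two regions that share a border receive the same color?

2

Ivel and Dane conflict, so at least 2 colors are needed.
2 colors suffice: color 1 → {Corve, Dane, Farn, Jura}; color 2 → {Gale, Moor, Ivel, Brill, Arden, Holt}. Each listed conflict is separated.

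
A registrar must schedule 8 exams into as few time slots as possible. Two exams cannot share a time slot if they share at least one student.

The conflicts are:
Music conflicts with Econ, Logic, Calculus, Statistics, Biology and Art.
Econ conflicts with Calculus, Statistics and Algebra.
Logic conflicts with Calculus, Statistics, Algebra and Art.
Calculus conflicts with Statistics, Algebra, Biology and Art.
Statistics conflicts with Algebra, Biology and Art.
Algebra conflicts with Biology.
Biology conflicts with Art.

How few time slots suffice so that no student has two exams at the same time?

5

Music, Calculus, Statistics, Biology, Art all conflict with each other, so at least 5 time slots are needed.
5 time slots suffice: time slot 1 → {Calculus}; time slot 2 → {Statistics}; time slot 3 → {Music, Algebra}; time slot 4 → {Econ, Logic, Biology}; time slot 5 → {Art}. No two conflicting exams share a time slot.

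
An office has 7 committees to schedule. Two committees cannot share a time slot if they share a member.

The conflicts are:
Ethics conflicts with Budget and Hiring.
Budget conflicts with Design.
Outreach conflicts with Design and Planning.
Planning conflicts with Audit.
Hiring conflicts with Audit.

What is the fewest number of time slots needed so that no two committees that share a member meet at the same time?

3

The cycle Outreach-Planning-Audit-Hiring-Ethics-Budget-Design-Outreach has odd length 7, so it cannot be 2-colored; at least 3 time slots are needed.
Using 3 time slots: Ethics=2, Budget=3, Outreach=2, Design=1, Planning=1, Hiring=1, Audit=2. Every pair that conflicts lands in different time slots.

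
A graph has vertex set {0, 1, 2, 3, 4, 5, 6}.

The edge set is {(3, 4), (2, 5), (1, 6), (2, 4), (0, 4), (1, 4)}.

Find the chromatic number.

2 and 4 are adjacent, so at least 2 colors are needed.
2 colors suffice: color a → {4, 5, 6}; color b → {0, 1, 2, 3}. Each edge has distinct colors on its endpoints.

2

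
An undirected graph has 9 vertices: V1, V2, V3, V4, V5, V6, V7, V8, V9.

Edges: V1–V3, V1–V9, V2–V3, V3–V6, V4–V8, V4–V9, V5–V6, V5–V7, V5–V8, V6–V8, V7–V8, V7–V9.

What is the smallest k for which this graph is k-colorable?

V5, V7, V8 are pairwise adjacent, so at least 3 colors are needed.
3 colors suffice: V1=2, V2=2, V3=1, V4=2, V5=3, V6=2, V7=2, V8=1, V9=1. Every edge joins two different colors.

3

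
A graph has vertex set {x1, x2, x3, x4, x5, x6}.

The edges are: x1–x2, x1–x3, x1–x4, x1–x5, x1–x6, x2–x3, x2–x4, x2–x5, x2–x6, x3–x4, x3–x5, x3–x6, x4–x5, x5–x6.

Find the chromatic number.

5

x1, x2, x3, x5, x6 are mutually adjacent (a clique of size 5), so at least 5 colors are needed.
A valid assignment using 5 colors: x1=4, x2=3, x3=2, x4=5, x5=1, x6=5. No two adjacent vertices share a color.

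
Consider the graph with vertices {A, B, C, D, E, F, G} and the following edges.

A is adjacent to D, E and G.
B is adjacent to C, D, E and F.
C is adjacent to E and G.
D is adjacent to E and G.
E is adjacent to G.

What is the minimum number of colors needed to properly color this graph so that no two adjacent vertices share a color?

4

A, D, E, G are pairwise adjacent (a clique of size 4), so at least 4 colors are needed.
A valid assignment using 4 colors: A=4, B=3, C=2, D=2, E=1, F=1, G=3. Every edge joins two different colors.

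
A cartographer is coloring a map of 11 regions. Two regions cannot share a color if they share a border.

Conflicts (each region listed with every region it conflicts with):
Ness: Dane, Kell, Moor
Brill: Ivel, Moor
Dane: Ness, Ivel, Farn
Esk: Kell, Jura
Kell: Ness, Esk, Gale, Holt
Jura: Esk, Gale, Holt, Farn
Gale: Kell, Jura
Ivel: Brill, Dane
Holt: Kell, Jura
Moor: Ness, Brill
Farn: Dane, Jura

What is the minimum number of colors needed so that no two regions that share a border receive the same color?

The cycle Brill-Ivel-Dane-Ness-Moor-Brill has odd length 5, so it cannot be 2-colored; at least 3 colors are needed.
3 colors suffice: Ness=2, Brill=1, Dane=1, Esk=2, Kell=1, Jura=1, Gale=2, Ivel=2, Holt=2, Moor=3, Farn=2. Every pair that conflicts lands in different colors.

3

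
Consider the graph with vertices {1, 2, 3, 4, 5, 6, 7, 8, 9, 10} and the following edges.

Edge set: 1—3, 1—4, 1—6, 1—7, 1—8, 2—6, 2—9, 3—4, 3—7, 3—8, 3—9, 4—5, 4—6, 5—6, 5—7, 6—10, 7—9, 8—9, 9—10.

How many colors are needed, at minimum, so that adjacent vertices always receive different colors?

3

1, 4, 6 form a triangle, so at least 3 colors are needed.
3 colors suffice: color a → {1, 5, 9}; color b → {3, 6}; color c → {2, 4, 7, 8, 10}. Every edge joins two different colors.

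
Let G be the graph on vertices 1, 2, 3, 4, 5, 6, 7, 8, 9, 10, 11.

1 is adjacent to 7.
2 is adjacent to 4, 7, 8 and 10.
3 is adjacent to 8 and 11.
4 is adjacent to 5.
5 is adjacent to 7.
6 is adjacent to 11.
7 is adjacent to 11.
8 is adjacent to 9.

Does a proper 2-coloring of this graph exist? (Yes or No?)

No

The cycle 11-7-2-8-3-11 has odd length 5, so it cannot be 2-colored; at least 3 colors are needed.
So 2 colors are not enough.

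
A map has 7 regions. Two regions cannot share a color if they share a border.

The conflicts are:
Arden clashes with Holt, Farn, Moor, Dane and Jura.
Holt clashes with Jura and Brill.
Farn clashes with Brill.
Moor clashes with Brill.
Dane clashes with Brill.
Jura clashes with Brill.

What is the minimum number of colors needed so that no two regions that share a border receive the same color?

Holt, Jura, Brill pairwise conflict, so at least 3 colors are needed.
3 colors suffice: Arden=1, Holt=2, Farn=2, Moor=2, Dane=2, Jura=3, Brill=1. Each listed conflict is separated.

3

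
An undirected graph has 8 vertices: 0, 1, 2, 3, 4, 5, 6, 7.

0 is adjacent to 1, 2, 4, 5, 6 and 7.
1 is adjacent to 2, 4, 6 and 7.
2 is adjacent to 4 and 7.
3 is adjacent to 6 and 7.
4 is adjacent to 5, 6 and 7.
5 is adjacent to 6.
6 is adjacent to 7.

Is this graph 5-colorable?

The chromatic number is 5. 0, 1, 2, 4, 7 are pairwise adjacent (a clique of size 5), so at least 5 colors are needed.
A valid assignment using 5 colors: 0=c, 1=e, 2=d, 3=a, 4=a, 5=b, 6=d, 7=b.
That is already a proper 5-coloring.

Yes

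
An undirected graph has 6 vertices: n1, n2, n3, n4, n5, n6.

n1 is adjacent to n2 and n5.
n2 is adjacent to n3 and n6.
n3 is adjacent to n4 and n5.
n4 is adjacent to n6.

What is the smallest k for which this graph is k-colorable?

2

n4 and n6 are adjacent, so at least 2 colors are needed.
2 colors suffice: n1=2, n2=1, n3=2, n4=1, n5=1, n6=2. No two adjacent vertices share a color.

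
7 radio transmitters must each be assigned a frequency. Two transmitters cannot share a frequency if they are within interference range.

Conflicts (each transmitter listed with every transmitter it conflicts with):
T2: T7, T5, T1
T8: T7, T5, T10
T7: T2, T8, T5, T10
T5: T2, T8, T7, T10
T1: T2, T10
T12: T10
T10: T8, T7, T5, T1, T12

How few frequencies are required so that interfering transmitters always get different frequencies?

4

T8, T7, T5, T10 all conflict with each other, so at least 4 frequencies are needed.
4 frequencies suffice: frequency 1 → {T2, T10}; frequency 2 → {T7, T1, T12}; frequency 3 → {T5}; frequency 4 → {T8}. No two conflicting transmitters share a frequency.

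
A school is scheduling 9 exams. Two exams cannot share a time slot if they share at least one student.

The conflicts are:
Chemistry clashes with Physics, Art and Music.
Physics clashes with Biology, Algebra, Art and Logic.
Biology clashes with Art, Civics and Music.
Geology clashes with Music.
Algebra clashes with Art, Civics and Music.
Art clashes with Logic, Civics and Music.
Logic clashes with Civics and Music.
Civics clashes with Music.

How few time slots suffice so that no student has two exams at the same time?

4

Algebra, Art, Civics, Music pairwise conflict, so at least 4 time slots are needed.
4 time slots suffice: Chemistry=3, Physics=2, Biology=4, Geology=1, Algebra=4, Art=1, Logic=4, Civics=3, Music=2. Every pair that conflicts lands in different time slots.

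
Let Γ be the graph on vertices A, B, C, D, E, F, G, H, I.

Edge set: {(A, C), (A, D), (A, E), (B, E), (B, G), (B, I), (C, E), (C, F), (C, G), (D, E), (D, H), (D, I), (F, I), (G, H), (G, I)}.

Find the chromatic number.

A, C, E are mutually adjacent, so at least 3 colors are needed.
A valid assignment using 3 colors: A=3, B=1, C=1, D=1, E=2, F=2, G=2, H=3, I=3. Each edge has distinct colors on its endpoints.

3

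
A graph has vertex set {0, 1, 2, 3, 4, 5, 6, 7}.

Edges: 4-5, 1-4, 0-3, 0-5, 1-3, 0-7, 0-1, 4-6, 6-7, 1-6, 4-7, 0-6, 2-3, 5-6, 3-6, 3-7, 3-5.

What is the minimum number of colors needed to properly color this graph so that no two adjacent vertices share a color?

4

0, 3, 5, 6 form a clique, so at least 4 colors are needed.
4 colors suffice: 0=green, 1=yellow, 2=red, 3=blue, 4=blue, 5=yellow, 6=red, 7=yellow. Each edge has distinct colors on its endpoints.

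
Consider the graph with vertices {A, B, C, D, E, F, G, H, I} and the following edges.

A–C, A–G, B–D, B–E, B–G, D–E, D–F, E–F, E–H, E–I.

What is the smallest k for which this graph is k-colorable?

3

B, D, E are mutually adjacent, so at least 3 colors are needed.
3 colors suffice: color red → {C, E, G}; color blue → {A, D, H, I}; color green → {B, F}. No two adjacent vertices share a color.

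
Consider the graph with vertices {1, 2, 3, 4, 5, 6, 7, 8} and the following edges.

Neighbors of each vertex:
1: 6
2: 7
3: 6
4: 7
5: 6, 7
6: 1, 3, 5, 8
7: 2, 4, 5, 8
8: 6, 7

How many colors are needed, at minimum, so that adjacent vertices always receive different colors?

4 and 7 are adjacent, so at least 2 colors are needed.
A valid assignment using 2 colors: 1=blue, 2=blue, 3=blue, 4=blue, 5=blue, 6=red, 7=red, 8=blue. Each edge has distinct colors on its endpoints.

2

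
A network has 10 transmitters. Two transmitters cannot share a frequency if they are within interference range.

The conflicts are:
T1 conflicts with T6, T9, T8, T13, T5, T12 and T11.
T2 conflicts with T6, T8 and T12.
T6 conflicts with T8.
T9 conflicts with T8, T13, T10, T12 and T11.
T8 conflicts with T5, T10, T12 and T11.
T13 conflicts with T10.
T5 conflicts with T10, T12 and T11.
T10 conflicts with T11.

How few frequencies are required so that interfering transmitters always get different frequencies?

4

T1, T9, T8, T12 pairwise conflict, so at least 4 frequencies are needed.
Using 4 frequencies: T1=2, T2=2, T6=3, T9=3, T8=1, T13=1, T5=3, T10=2, T12=4, T11=4. Every pair that conflicts lands in different frequencies.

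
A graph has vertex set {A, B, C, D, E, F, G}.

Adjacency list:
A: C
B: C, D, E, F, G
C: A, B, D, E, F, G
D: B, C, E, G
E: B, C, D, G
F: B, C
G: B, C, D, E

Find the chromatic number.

5

B, C, D, E, G are mutually adjacent (a clique of size 5), so at least 5 colors are needed.
One proper 5-coloring: A=blue, B=blue, C=red, D=yellow, E=purple, F=green, G=green. No two adjacent vertices share a color.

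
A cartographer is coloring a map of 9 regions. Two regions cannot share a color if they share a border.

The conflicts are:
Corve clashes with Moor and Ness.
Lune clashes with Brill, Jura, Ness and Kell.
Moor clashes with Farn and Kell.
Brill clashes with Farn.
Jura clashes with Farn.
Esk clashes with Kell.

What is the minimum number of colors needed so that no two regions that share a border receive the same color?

The cycle Jura-Lune-Kell-Moor-Farn-Jura has odd length 5, so it cannot be 2-colored; at least 3 colors are needed.
3 colors suffice: Corve=1, Lune=1, Moor=3, Brill=2, Jura=2, Ness=2, Farn=1, Esk=1, Kell=2. Each listed conflict is separated.

3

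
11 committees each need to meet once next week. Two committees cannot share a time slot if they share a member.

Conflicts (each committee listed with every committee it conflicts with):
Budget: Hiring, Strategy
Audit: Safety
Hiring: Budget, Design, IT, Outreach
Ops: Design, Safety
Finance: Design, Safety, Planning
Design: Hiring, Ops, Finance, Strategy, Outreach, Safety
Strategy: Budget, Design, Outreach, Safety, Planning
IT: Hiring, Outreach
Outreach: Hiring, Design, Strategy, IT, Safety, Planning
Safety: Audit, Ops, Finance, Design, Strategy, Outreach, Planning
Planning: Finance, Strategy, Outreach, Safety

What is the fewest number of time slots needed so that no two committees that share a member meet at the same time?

Strategy, Outreach, Safety, Planning all conflict with each other, so at least 4 time slots are needed.
Using 4 time slots: Budget=2, Audit=2, Hiring=1, Ops=2, Finance=2, Design=3, Strategy=4, IT=3, Outreach=2, Safety=1, Planning=3. No two conflicting committees share a time slot.

4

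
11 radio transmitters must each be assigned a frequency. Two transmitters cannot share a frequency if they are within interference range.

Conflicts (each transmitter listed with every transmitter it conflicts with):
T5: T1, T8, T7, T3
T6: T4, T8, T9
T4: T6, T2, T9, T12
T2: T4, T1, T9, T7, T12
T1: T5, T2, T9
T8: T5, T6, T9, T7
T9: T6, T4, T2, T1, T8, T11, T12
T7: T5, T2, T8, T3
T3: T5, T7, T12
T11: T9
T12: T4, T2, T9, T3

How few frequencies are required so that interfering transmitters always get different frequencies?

T4, T2, T9, T12 pairwise conflict, so at least 4 frequencies are needed.
A valid assignment using 4 frequencies: T5=3, T6=3, T4=4, T2=2, T1=4, T8=2, T9=1, T7=1, T3=2, T11=2, T12=3. Each listed conflict is separated.

4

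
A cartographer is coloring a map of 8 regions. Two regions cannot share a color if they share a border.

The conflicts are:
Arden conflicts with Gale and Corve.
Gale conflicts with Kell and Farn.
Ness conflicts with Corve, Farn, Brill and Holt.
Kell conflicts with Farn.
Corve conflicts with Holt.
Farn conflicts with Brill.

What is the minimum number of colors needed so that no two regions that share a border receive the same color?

Gale, Kell, Farn pairwise conflict, so at least 3 colors are needed.
3 colors suffice: color 1 → {Corve, Farn}; color 2 → {Gale, Ness}; color 3 → {Arden, Kell, Brill, Holt}. No two conflicting regions share a color.

3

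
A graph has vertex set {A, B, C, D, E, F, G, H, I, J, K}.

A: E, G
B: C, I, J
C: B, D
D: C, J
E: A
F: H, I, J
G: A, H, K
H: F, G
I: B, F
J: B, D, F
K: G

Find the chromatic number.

F and H are adjacent, so at least 2 colors are needed.
2 colors suffice: color red → {B, D, E, F, G}; color blue → {A, C, H, I, J, K}. No two adjacent vertices share a color.

2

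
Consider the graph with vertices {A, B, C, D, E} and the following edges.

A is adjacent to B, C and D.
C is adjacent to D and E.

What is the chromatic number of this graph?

3

A, C, D form a triangle, so at least 3 colors are needed.
3 colors suffice: A=2, B=1, C=1, D=3, E=2. Each edge has distinct colors on its endpoints.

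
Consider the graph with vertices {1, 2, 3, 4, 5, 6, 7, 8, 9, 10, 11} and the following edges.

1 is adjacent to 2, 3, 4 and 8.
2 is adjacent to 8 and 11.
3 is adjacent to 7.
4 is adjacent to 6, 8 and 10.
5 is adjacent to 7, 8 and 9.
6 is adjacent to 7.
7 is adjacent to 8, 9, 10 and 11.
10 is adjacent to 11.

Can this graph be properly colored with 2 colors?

7, 10, 11 form a triangle, so at least 3 colors are needed.
So 2 colors are not enough.

No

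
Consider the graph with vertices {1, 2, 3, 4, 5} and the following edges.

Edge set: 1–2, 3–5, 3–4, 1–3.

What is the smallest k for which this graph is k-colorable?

1 and 2 are adjacent, so at least 2 colors are needed.
One proper 2-coloring: 1=blue, 2=red, 3=red, 4=blue, 5=blue. Every edge joins two different colors.

2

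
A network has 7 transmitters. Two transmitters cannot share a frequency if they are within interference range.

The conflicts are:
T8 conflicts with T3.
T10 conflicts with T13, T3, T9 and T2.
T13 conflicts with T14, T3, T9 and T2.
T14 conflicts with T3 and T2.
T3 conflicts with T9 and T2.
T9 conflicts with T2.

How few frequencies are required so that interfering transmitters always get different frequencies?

5

T10, T13, T3, T9, T2 all conflict with each other, so at least 5 frequencies are needed.
A valid assignment using 5 frequencies: T8=2, T10=4, T13=2, T14=4, T3=1, T9=5, T2=3. Each listed conflict is separated.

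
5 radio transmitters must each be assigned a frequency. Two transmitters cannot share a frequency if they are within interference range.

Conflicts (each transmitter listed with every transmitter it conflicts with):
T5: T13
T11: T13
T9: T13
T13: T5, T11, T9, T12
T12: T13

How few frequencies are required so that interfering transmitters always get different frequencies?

2

T13 and T12 conflict, so at least 2 frequencies are needed.
2 frequencies suffice: frequency 1 → {T13}; frequency 2 → {T5, T11, T9, T12}. No two conflicting transmitters share a frequency.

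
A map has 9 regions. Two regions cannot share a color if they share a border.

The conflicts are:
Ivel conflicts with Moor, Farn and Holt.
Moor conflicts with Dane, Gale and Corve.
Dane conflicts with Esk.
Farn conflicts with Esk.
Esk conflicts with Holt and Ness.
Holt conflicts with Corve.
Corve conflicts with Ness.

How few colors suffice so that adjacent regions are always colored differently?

The cycle Dane-Esk-Holt-Ivel-Moor-Dane has odd length 5, so it cannot be 2-colored; at least 3 colors are needed.
3 colors suffice: Ivel=3, Moor=1, Dane=2, Farn=2, Gale=2, Esk=1, Holt=2, Corve=3, Ness=2. Each listed conflict is separated.

3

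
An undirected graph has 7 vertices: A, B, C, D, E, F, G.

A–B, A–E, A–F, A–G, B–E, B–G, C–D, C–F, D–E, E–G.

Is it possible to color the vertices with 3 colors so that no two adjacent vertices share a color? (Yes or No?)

A, B, E, G are pairwise adjacent (a clique of size 4), so at least 4 colors are needed.
So 3 colors are not enough.

No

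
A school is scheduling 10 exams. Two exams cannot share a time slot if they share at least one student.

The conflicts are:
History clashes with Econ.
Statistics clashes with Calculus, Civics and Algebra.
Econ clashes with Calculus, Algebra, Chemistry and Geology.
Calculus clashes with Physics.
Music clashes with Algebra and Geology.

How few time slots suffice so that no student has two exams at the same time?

2

Econ and Chemistry conflict, so at least 2 time slots are needed.
Using 2 time slots: History=2, Statistics=1, Econ=1, Calculus=2, Civics=2, Music=1, Physics=1, Algebra=2, Chemistry=2, Geology=2. Each listed conflict is separated.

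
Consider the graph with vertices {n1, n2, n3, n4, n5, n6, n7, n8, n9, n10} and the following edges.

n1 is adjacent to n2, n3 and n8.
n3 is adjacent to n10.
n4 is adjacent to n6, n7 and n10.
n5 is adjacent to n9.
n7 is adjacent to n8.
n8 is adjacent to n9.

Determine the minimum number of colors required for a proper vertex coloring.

n4 and n6 are adjacent, so at least 2 colors are needed.
2 colors suffice: n1=2, n2=1, n3=1, n4=1, n5=1, n6=2, n7=2, n8=1, n9=2, n10=2. Each edge has distinct colors on its endpoints.

2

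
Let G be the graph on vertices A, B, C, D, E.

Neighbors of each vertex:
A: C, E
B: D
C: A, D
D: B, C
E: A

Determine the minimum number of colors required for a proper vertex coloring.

C and D are adjacent, so at least 2 colors are needed.
2 colors suffice: color 1 → {A, D}; color 2 → {B, C, E}. Every edge joins two different colors.

2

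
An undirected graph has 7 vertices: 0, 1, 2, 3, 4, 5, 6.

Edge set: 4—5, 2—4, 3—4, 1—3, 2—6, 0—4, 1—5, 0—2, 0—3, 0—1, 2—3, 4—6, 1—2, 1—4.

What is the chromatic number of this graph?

0, 1, 2, 3, 4 are mutually adjacent (a clique of size 5), so at least 5 colors are needed.
A valid assignment using 5 colors: 0=d, 1=c, 2=b, 3=e, 4=a, 5=b, 6=c. Every edge joins two different colors.

5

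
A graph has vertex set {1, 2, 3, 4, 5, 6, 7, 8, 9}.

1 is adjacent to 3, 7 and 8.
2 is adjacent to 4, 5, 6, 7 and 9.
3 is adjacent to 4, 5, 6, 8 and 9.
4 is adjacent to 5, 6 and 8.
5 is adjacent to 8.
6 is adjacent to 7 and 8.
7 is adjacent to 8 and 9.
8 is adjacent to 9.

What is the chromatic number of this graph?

3, 4, 6, 8 are pairwise adjacent (a clique of size 4), so at least 4 colors are needed.
4 colors suffice: 1=c, 2=a, 3=b, 4=d, 5=c, 6=c, 7=b, 8=a, 9=c. Each edge has distinct colors on its endpoints.

4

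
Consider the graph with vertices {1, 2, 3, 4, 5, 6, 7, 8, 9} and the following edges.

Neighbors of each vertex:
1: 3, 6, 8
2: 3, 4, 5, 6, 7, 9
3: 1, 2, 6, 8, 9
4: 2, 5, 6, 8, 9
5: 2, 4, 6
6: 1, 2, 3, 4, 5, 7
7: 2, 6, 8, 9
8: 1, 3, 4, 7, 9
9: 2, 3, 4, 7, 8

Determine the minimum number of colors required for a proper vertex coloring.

4

2, 4, 5, 6 are pairwise adjacent (a clique of size 4), so at least 4 colors are needed.
4 colors suffice: color a → {2, 8}; color b → {6, 9}; color c → {3, 4, 7}; color d → {1, 5}. Every edge joins two different colors.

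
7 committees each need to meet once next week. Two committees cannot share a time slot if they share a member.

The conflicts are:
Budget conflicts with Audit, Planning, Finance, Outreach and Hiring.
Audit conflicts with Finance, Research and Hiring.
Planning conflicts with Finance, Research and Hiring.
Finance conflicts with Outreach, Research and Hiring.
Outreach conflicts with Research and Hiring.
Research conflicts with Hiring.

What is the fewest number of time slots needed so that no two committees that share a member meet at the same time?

Budget, Audit, Finance, Hiring all conflict with each other, so at least 4 time slots are needed.
4 time slots suffice: time slot 1 → {Finance}; time slot 2 → {Hiring}; time slot 3 → {Budget, Research}; time slot 4 → {Audit, Planning, Outreach}. Each listed conflict is separated.

4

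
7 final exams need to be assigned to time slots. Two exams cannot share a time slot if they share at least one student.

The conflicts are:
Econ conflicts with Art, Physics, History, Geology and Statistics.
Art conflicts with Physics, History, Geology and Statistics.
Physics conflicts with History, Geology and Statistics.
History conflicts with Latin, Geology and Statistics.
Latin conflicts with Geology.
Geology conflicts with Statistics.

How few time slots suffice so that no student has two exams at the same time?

6

Econ, Art, Physics, History, Geology, Statistics pairwise conflict, so at least 6 time slots are needed.
A valid assignment using 6 time slots: Econ=4, Art=3, Physics=6, History=1, Latin=3, Geology=2, Statistics=5. No two conflicting exams share a time slot.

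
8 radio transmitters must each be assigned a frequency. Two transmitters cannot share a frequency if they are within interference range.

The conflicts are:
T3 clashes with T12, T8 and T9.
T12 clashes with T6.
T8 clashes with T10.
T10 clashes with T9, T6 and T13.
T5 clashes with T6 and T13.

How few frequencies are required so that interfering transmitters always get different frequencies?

3

The cycle T10-T8-T3-T12-T6-T10 has odd length 5, so it cannot be 2-colored; at least 3 frequencies are needed.
3 frequencies suffice: frequency 1 → {T3, T10, T5}; frequency 2 → {T8, T9, T6, T13}; frequency 3 → {T12}. Each listed conflict is separated.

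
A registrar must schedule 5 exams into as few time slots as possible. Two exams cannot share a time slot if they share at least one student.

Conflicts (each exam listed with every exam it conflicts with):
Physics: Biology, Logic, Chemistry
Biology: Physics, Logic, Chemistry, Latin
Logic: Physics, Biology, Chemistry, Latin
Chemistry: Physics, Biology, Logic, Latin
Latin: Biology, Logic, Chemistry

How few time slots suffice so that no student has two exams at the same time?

Biology, Logic, Chemistry, Latin are mutually in conflict, so at least 4 time slots are needed.
Using 4 time slots: Physics=4, Biology=2, Logic=1, Chemistry=3, Latin=4. Every pair that conflicts lands in different time slots.

4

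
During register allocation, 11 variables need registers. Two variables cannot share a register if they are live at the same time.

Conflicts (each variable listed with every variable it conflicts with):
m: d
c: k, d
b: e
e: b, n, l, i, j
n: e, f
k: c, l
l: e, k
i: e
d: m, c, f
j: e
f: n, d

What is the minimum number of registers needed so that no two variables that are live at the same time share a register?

The cycle d-c-k-l-e-n-f-d has odd length 7, so it cannot be 2-colored; at least 3 registers are needed.
3 registers suffice: m=2, c=2, b=2, e=1, n=2, k=1, l=2, i=2, d=1, j=2, f=3. Each listed conflict is separated.

3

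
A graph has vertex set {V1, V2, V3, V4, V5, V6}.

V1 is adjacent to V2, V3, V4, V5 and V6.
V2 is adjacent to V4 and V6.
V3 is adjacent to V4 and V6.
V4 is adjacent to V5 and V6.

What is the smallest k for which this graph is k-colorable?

4

V1, V2, V4, V6 are pairwise adjacent (a clique of size 4), so at least 4 colors are needed.
A valid assignment using 4 colors: V1=2, V2=4, V3=4, V4=1, V5=3, V6=3. No two adjacent vertices share a color.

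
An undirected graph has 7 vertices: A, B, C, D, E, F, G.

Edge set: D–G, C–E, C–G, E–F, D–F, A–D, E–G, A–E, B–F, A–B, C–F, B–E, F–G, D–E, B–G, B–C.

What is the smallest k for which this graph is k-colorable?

B, C, E, F, G are mutually adjacent (a clique of size 5), so at least 5 colors are needed.
5 colors suffice: color red → {E}; color blue → {A, F}; color green → {G}; color yellow → {B, D}; color purple → {C}. No two adjacent vertices share a color.

5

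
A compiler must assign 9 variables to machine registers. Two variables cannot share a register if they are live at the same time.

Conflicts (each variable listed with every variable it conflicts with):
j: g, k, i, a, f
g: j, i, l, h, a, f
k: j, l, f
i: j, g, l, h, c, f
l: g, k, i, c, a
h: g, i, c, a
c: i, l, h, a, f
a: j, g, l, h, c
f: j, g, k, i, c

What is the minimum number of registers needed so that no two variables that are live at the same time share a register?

j, g, i, f all conflict with each other, so at least 4 registers are needed.
4 registers suffice: j=3, g=1, k=1, i=2, l=3, h=3, c=1, a=2, f=4. No two conflicting variables share a register.

4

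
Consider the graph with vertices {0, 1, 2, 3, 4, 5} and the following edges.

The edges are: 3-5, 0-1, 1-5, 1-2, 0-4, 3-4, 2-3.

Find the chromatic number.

The cycle 4-3-2-1-0-4 has odd length 5, so it cannot be 2-colored; at least 3 colors are needed.
A valid assignment using 3 colors: 0=green, 1=red, 2=blue, 3=red, 4=blue, 5=blue. No two adjacent vertices share a color.

3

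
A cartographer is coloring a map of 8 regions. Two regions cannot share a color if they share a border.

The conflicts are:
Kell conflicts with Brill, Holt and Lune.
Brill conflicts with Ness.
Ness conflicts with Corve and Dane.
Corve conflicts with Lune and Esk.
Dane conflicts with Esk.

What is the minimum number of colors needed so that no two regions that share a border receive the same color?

The cycle Kell-Lune-Corve-Ness-Brill-Kell has odd length 5, so it cannot be 2-colored; at least 3 colors are needed.
3 colors suffice: Kell=1, Brill=3, Holt=2, Ness=2, Corve=1, Dane=1, Lune=2, Esk=2. No two conflicting regions share a color.

3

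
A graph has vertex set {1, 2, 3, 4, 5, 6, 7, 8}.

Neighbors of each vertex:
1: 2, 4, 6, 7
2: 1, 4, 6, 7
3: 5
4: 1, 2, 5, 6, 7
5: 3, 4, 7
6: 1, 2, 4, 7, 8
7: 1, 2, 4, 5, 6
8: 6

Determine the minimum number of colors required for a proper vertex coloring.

5

1, 2, 4, 6, 7 are mutually adjacent (a clique of size 5), so at least 5 colors are needed.
5 colors suffice: color a → {5, 6}; color b → {3, 7, 8}; color c → {4}; color d → {1}; color e → {2}. No two adjacent vertices share a color.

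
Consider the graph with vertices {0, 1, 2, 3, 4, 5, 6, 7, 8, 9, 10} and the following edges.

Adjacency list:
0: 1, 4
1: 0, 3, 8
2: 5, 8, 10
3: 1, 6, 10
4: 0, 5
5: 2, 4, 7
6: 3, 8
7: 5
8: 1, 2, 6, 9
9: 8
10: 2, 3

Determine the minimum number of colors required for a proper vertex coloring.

The cycle 6-8-2-10-3-6 has odd length 5, so it cannot be 2-colored; at least 3 colors are needed.
One proper 3-coloring: 0=red, 1=blue, 2=blue, 3=red, 4=blue, 5=red, 6=blue, 7=blue, 8=red, 9=blue, 10=green. No two adjacent vertices share a color.

3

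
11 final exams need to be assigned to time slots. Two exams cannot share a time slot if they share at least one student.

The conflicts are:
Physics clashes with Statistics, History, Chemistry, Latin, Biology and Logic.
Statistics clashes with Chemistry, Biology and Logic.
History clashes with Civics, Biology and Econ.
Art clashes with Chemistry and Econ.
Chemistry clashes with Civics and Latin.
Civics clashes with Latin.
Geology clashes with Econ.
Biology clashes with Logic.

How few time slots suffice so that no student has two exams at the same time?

4

Physics, Statistics, Biology, Logic pairwise conflict, so at least 4 time slots are needed.
Using 4 time slots: Physics=1, Statistics=3, History=3, Art=3, Chemistry=2, Civics=1, Geology=2, Latin=3, Biology=2, Econ=1, Logic=4. Each listed conflict is separated.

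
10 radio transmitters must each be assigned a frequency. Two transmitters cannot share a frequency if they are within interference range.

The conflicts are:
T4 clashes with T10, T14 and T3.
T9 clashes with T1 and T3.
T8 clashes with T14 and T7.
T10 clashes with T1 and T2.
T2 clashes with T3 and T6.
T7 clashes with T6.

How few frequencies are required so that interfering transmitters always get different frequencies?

3

The cycle T1-T10-T4-T3-T9-T1 has odd length 5, so it cannot be 2-colored; at least 3 frequencies are needed.
3 frequencies suffice: frequency 1 → {T10, T14, T3, T7}; frequency 2 → {T4, T9, T8, T2}; frequency 3 → {T1, T6}. Each listed conflict is separated.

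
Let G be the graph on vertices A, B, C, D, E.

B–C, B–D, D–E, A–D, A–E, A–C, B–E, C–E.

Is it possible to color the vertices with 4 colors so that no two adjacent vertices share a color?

Yes

The chromatic number is 3. B, D, E are pairwise adjacent, so at least 3 colors are needed.
3 colors suffice: color red → {E}; color blue → {C, D}; color green → {A, B}.
Since 4 ≥ 3, a proper 4-coloring certainly exists.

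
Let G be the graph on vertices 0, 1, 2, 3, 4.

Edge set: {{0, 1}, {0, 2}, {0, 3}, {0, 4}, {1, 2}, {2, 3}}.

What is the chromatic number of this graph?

0, 1, 2 are mutually adjacent, so at least 3 colors are needed.
3 colors suffice: 0=a, 1=c, 2=b, 3=c, 4=b. No two adjacent vertices share a color.

3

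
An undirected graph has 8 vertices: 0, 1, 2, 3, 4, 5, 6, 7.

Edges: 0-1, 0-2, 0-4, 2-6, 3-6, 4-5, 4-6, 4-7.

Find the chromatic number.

2

4 and 6 are adjacent, so at least 2 colors are needed.
2 colors suffice: 0=blue, 1=red, 2=red, 3=red, 4=red, 5=blue, 6=blue, 7=blue. Every edge joins two different colors.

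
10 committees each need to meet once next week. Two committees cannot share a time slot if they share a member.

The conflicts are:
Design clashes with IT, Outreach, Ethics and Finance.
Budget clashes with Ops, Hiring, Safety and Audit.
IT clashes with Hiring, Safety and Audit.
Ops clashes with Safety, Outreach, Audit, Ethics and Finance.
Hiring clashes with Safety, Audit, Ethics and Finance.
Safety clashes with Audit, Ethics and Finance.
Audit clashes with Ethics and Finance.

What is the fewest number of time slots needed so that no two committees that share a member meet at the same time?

Budget, Hiring, Safety, Audit all conflict with each other, so at least 4 time slots are needed.
4 time slots suffice: time slot 1 → {Design, Audit}; time slot 2 → {Safety, Outreach}; time slot 3 → {Ops, Hiring}; time slot 4 → {Budget, IT, Ethics, Finance}. Every pair that conflicts lands in different time slots.

4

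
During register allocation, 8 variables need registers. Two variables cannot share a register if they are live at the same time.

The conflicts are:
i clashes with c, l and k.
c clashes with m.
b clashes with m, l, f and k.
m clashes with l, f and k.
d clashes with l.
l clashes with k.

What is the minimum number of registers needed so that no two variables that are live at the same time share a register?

b, m, l, k are mutually in conflict, so at least 4 registers are needed.
4 registers suffice: register 1 → {i, m, d}; register 2 → {c, l, f}; register 3 → {k}; register 4 → {b}. Each listed conflict is separated.

4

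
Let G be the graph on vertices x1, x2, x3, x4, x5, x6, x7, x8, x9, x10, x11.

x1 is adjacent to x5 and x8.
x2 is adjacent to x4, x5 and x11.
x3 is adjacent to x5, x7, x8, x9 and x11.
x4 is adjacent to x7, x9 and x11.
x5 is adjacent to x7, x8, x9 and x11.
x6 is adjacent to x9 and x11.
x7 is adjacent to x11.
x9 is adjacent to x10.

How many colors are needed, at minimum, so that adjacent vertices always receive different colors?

4

x3, x5, x7, x11 are pairwise adjacent (a clique of size 4), so at least 4 colors are needed.
4 colors suffice: color 1 → {x4, x5, x6, x10}; color 2 → {x8, x9, x11}; color 3 → {x1, x2, x3}; color 4 → {x7}. Every edge joins two different colors.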